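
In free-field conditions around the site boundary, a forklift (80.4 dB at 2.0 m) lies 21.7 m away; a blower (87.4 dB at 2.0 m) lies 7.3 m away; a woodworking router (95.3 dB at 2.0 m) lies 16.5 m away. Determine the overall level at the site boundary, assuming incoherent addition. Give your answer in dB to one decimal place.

Apply inverse-square spreading to bring every level to the receiver, then sum 10^(L/10).
forklift: 80.4 − 20·log₁₀(21.7/2.0) = 80.4 − 20.71 = 59.69 dB.
blower: 87.4 − 20·log₁₀(7.3/2.0) = 87.4 − 11.25 = 76.15 dB.
woodworking router: 95.3 − 20·log₁₀(16.5/2.0) = 95.3 − 18.33 = 76.97 dB.
Σ 10^(L/10) = 9.196e+07 → L_total = 10·log₁₀(9.196e+07) = 79.64 dB.

79.6 dB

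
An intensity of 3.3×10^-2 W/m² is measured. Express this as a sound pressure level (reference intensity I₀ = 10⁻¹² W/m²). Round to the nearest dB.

Dividing by I₀ shifts the exponent by 12: I/I₀ = 3.3×10^10.
L = 10·(0.5185 + 10) = 105.19 dB.

105 dB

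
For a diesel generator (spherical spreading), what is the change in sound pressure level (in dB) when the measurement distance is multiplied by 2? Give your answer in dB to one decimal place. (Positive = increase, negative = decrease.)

A point source loses 6 dB per doubling of distance; generally ΔL = −20·log₁₀(r₂/r₁).
ΔL = −20·log₁₀(2) = -6.02 dB.

-6.0 dB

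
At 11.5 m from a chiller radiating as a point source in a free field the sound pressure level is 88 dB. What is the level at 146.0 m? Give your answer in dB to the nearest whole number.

66 dB

Spherical spreading from a point source gives a 20·log₁₀(r₂/r₁) drop.
L₂ = 88 − 20·log₁₀(146.0/11.5) = 88 − 22.073 = 65.93 dB.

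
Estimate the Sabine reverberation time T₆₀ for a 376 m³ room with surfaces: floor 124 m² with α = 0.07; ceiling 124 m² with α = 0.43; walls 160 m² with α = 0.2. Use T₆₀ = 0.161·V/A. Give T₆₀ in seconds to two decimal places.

0.64 s

Summing Sᵢαᵢ: 124·0.07 + 124·0.43 + 160·0.2 = 94.00 m².
T₆₀ = 0.161·V/A = 0.161·376/94.00 = 0.644 s.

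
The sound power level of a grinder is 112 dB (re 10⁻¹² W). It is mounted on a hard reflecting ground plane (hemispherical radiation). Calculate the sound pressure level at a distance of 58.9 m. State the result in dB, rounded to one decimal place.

68.6 dB

Free-field hemispherical radiation: L_p = L_w − 10·log₁₀(2π·r²), r = 58.9 m.
2π·r² = 2.18e+04 m², 10·log₁₀ of that is 43.384 dB.
L_p = 112 − 43.384 = 68.62 dB.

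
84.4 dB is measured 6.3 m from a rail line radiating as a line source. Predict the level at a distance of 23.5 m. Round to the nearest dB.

79 dB

Line-source attenuation: ΔL = 10·log₁₀(r₂/r₁) = 10·log₁₀(23.5/6.3) = 5.717 dB.
L₂ = 84.4 − 10·log₁₀(23.5/6.3) = 84.4 − 5.717 = 78.68 dB.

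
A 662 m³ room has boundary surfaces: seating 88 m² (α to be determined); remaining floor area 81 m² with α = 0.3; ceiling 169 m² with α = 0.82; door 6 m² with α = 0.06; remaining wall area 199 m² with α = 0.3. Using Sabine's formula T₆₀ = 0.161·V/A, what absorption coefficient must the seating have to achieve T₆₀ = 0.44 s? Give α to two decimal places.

From T₆₀ = 0.161·V/A, the target T₆₀ = 0.44 s needs A = 0.161·662/0.44 = 242.23 m².
Absorption from the other surfaces = 81·0.3 + 169·0.82 + 6·0.06 + 199·0.3 = 222.94 m², so the seating must supply 19.29 m² over 88 m².
α = 19.29/88 = 0.219.

0.22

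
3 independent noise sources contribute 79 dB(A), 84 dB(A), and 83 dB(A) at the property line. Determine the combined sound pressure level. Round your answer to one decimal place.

87.2 dB(A)

For uncorrelated sources the intensities add, so convert each level to linear form, sum, and take 10·log₁₀ of the total.
Σ 10^(L/10) = 10^(79/10) + 10^(84/10) + 10^(83/10) = 5.301e+08.
L_total = 10·log₁₀(5.301e+08) = 87.24 dB(A).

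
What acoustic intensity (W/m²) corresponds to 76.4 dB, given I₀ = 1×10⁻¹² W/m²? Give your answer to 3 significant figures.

4.37e-05 W/m²

I = I₀·10^(L/10) = 10⁻¹² × 10^(76.4/10) = 10^(-4.360).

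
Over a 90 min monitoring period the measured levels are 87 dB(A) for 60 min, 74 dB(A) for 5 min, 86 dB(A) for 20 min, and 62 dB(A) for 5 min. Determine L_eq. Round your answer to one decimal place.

86.3 dB(A)

The energy average is taken in the linear domain: L_eq = 10·log₁₀[(Σ tᵢ·10^(Lᵢ/10))/T], T = 90 min.
Σ tᵢ·10^(Lᵢ/10) = 60·10^(87/10) + 5·10^(74/10) + 20·10^(86/10) + 5·10^(62/10) = 3.817e+10.
L_eq = 10·log₁₀(3.817e+10/90) = 86.27 dB(A).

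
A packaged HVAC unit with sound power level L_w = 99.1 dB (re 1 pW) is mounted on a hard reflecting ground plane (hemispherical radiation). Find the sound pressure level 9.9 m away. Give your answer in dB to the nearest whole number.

71 dB

L_p = L_w − 10·log₁₀(2π·r²) with r = 9.9 m.
2π·r² = 615.8 m², 10·log₁₀ of that is 27.895 dB.
L_p = 99.1 − 27.895 = 71.21 dB.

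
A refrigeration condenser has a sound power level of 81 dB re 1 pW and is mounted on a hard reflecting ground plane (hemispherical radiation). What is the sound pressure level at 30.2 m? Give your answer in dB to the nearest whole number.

The power spreads over a hemisphere of area 2π·r², so L_p = L_w − 10·log₁₀(2π·r²).
2π·r² = 5731 m², 10·log₁₀ of that is 37.582 dB.
L_p = 81 − 37.582 = 43.42 dB.

43 dB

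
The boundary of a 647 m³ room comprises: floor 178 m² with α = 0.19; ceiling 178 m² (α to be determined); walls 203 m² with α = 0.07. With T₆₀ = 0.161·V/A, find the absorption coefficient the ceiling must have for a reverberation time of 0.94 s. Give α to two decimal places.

A = 0.161·V/T₆₀ = 0.161·647/0.94 = 110.82 m² sabins.
Absorption from the other surfaces = 178·0.19 + 203·0.07 = 48.03 m², so the ceiling must supply 62.79 m² over 178 m².
α = 62.79/178 = 0.353.

0.35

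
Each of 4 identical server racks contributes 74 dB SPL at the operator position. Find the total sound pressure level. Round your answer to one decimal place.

With 4 equal, uncorrelated contributions the intensity is 4× that of one unit, giving a rise of 10·log₁₀ 4.
L_total = 74 + 10·log₁₀(4) = 74 + 6.021 = 80.02 dB SPL.

80.0 dB SPL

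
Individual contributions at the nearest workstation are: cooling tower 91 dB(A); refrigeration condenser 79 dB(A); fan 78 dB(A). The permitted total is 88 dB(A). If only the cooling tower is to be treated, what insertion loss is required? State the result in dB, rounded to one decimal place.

The untreated sources together contribute 10^(79/10) + 10^(78/10) = 1.425e+08, i.e. 81.54 dB(A).
To meet 88 dB(A) overall, the treated cooling tower may contribute at most 10^(88/10) − 1.425e+08 = 4.884e+08, i.e. 86.89 dB(A).
Required insertion loss = 91 − 86.89 = 4.11 dB.

4.1 dB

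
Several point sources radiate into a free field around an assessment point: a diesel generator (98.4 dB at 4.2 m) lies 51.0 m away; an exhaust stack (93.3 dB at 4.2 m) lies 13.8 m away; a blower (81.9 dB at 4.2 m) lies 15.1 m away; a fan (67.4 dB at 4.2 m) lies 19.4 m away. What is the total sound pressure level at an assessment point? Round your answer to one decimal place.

84.1 dB

Propagate each source to the receiver with L = L_ref − 20·log₁₀(r/r_ref), then add intensities.
diesel generator: 98.4 − 20·log₁₀(51.0/4.2) = 98.4 − 21.69 = 76.71 dB.
exhaust stack: 93.3 − 20·log₁₀(13.8/4.2) = 93.3 − 10.33 = 82.97 dB.
blower: 81.9 − 20·log₁₀(15.1/4.2) = 81.9 − 11.11 = 70.79 dB.
fan: 67.4 − 20·log₁₀(19.4/4.2) = 67.4 − 13.29 = 54.11 dB.
Σ 10^(L/10) = 2.572e+08 → L_total = 10·log₁₀(2.572e+08) = 84.10 dB.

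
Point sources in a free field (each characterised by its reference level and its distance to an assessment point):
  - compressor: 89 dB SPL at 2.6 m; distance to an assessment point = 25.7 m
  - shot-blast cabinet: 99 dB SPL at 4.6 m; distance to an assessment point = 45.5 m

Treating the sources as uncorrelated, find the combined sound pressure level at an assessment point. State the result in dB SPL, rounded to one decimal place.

Apply inverse-square spreading to bring every level to the receiver, then sum 10^(L/10).
compressor: 89 − 20·log₁₀(25.7/2.6) = 89 − 19.90 = 69.10 dB SPL.
shot-blast cabinet: 99 − 20·log₁₀(45.5/4.6) = 99 − 19.91 = 79.09 dB SPL.
Σ 10^(L/10) = 8.932e+07 → L_total = 10·log₁₀(8.932e+07) = 79.51 dB SPL.

79.5 dB SPL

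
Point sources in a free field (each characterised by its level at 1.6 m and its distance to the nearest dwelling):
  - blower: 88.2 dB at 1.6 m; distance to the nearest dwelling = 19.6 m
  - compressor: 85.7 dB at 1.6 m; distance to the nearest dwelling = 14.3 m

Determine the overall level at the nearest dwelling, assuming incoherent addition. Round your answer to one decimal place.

Apply inverse-square spreading to bring every level to the receiver, then sum 10^(L/10).
blower: 88.2 − 20·log₁₀(19.6/1.6) = 88.2 − 21.76 = 66.44 dB.
compressor: 85.7 − 20·log₁₀(14.3/1.6) = 85.7 − 19.02 = 66.68 dB.
Σ 10^(L/10) = 9.054e+06 → L_total = 10·log₁₀(9.054e+06) = 69.57 dB.

69.6 dB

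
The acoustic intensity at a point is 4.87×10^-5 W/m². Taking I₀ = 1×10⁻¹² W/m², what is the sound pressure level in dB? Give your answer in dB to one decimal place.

76.9 dB

L = 10·log₁₀(I/I₀) = 10·log₁₀(4.87×10^-5/10⁻¹²) = 10·log₁₀(4.87×10^7).
L = 10·(0.6875 + 7) = 76.88 dB.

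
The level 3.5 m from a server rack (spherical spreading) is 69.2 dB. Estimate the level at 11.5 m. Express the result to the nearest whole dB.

Point-source attenuation: ΔL = 20·log₁₀(r₂/r₁) = 20·log₁₀(11.5/3.5) = 10.333 dB.
L₂ = 69.2 − 20·log₁₀(11.5/3.5) = 69.2 − 10.333 = 58.87 dB.

59 dB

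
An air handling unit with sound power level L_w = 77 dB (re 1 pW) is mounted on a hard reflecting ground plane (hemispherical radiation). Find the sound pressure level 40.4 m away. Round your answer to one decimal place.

36.9 dB

L_p = L_w − 10·log₁₀(2π·r²) with r = 40.4 m.
2π·r² = 1.026e+04 m², 10·log₁₀ of that is 40.109 dB.
L_p = 77 − 40.109 = 36.89 dB.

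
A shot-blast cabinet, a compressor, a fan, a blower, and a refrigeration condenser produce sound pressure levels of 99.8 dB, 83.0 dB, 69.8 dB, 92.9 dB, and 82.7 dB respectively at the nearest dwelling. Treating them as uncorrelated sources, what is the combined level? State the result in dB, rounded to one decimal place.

100.8 dB

Incoherent sources combine by intensity addition: L_total = 10·log₁₀(Σ 10^(L_i/10)).
Σ 10^(L/10) = 10^(99.8/10) + 10^(83.0/10) + 10^(69.8/10) + 10^(92.9/10) + 10^(82.7/10) = 1.190e+10.
L_total = 10·log₁₀(1.190e+10) = 100.75 dB.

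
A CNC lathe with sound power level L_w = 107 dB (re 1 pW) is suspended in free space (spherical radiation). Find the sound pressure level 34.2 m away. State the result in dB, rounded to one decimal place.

Free-field spherical radiation: L_p = L_w − 10·log₁₀(4π·r²), r = 34.2 m.
4π·r² = 1.47e+04 m², 10·log₁₀ of that is 41.673 dB.
L_p = 107 − 41.673 = 65.33 dB.

65.3 dB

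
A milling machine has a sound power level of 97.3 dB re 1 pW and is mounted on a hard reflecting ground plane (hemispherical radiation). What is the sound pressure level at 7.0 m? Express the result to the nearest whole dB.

The power spreads over a hemisphere of area 2π·r², so L_p = L_w − 10·log₁₀(2π·r²).
2π·r² = 307.9 m², 10·log₁₀ of that is 24.884 dB.
L_p = 97.3 − 24.884 = 72.42 dB.

72 dB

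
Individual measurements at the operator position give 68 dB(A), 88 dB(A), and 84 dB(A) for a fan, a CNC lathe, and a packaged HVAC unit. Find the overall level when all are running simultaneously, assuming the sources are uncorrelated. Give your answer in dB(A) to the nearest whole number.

89 dB(A)

Incoherent sources combine by intensity addition: L_total = 10·log₁₀(Σ 10^(L_i/10)).
Σ 10^(L/10) = 10^(68/10) + 10^(88/10) + 10^(84/10) = 8.885e+08.
L_total = 10·log₁₀(8.885e+08) = 89.49 dB(A).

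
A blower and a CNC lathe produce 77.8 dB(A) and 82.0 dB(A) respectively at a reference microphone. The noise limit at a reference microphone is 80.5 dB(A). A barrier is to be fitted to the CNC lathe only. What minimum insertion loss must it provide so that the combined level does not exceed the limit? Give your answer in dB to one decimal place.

The untreated sources together contribute 10^(77.8/10) = 6.026e+07, i.e. 77.80 dB(A).
To meet 80.5 dB(A) overall, the treated CNC lathe may contribute at most 10^(80.5/10) − 6.026e+07 = 5.195e+07, i.e. 77.16 dB(A).
Required insertion loss = 82.0 − 77.16 = 4.84 dB.

4.8 dB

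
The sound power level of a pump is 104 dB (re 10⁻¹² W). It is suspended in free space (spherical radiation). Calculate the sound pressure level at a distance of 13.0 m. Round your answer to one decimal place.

Free-field spherical radiation: L_p = L_w − 10·log₁₀(4π·r²), r = 13.0 m.
4π·r² = 2124 m², 10·log₁₀ of that is 33.271 dB.
L_p = 104 − 33.271 = 70.73 dB.

70.7 dB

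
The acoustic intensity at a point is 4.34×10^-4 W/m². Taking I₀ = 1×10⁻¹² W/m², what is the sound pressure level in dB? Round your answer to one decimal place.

86.4 dB

L = 10·log₁₀(I/I₀) = 10·log₁₀(4.34×10^-4/10⁻¹²) = 10·log₁₀(4.34×10^8).
L = 10·(0.6375 + 8) = 86.37 dB.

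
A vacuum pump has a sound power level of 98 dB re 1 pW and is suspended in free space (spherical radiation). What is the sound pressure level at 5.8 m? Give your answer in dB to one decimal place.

71.7 dB

The power spreads over a sphere of area 4π·r², so L_p = L_w − 10·log₁₀(4π·r²).
4π·r² = 422.7 m², 10·log₁₀ of that is 26.261 dB.
L_p = 98 − 26.261 = 71.74 dB.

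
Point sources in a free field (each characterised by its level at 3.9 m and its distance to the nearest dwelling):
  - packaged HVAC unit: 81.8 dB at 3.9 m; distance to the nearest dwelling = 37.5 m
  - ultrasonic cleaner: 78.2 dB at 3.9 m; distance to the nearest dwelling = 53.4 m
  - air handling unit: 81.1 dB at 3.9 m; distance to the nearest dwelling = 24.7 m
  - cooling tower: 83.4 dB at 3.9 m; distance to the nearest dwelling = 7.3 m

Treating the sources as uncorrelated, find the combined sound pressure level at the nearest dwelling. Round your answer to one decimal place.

Propagate each source to the receiver with L = L_ref − 20·log₁₀(r/r_ref), then add intensities.
packaged HVAC unit: 81.8 − 20·log₁₀(37.5/3.9) = 81.8 − 19.66 = 62.14 dB.
ultrasonic cleaner: 78.2 − 20·log₁₀(53.4/3.9) = 78.2 − 22.73 = 55.47 dB.
air handling unit: 81.1 − 20·log₁₀(24.7/3.9) = 81.1 − 16.03 = 65.07 dB.
cooling tower: 83.4 − 20·log₁₀(7.3/3.9) = 83.4 − 5.45 = 77.95 dB.
Σ 10^(L/10) = 6.764e+07 → L_total = 10·log₁₀(6.764e+07) = 78.30 dB.

78.3 dB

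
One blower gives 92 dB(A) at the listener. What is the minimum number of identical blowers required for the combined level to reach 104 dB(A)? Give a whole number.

16

The shortfall is 104 − 92 = 12.0 dB, and N units add 10·log₁₀ N, so need 10·log₁₀ N ≥ 12.0.
N ≥ 10^(12.0/10) = 15.849, so N = 16.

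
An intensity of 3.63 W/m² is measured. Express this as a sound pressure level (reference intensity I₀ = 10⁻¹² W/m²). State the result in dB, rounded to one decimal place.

I/I₀ = 3.63/10⁻¹² = 3.63×10^12, and L = 10·log₁₀(I/I₀).
L = 10·(0.5599 + 12) = 125.60 dB.

125.6 dB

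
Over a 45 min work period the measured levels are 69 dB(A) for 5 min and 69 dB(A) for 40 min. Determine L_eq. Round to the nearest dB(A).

The energy average is taken in the linear domain: L_eq = 10·log₁₀[(Σ tᵢ·10^(Lᵢ/10))/T], T = 45 min.
Σ tᵢ·10^(Lᵢ/10) = 5·10^(69/10) + 40·10^(69/10) = 3.574e+08.
L_eq = 10·log₁₀(3.574e+08/45) = 69.00 dB(A).

69 dB(A)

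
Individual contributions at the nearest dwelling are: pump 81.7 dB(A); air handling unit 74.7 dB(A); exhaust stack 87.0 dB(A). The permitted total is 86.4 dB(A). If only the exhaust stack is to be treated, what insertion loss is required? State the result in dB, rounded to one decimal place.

2.9 dB

Fixed contribution from the other sources: Σ 10^(L/10) = 10^(81.7/10) + 10^(74.7/10) = 1.774e+08 (82.49 dB(A)).
The limit corresponds to 10^(86.4/10) = 4.365e+08; subtracting the fixed part leaves 2.591e+08 for the exhaust stack, i.e. 84.13 dB(A).
So the exhaust stack must be reduced from 87.0 to 84.13 dB(A): IL = 2.87 dB.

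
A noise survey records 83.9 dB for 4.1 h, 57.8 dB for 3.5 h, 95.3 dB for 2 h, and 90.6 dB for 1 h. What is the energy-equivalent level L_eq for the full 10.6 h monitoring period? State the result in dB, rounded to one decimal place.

The energy average is taken in the linear domain: L_eq = 10·log₁₀[(Σ tᵢ·10^(Lᵢ/10))/T], T = 10.6 h.
Σ tᵢ·10^(Lᵢ/10) = 4.1·10^(83.9/10) + 3.5·10^(57.8/10) + 2·10^(95.3/10) + 1·10^(90.6/10) = 8.934e+09.
L_eq = 10·log₁₀(8.934e+09/10.6) = 89.26 dB.

89.3 dB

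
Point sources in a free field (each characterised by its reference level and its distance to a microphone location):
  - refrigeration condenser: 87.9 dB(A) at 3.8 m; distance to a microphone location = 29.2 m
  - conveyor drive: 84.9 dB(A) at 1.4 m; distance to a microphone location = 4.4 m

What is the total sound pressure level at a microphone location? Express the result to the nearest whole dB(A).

76 dB(A)

Propagate each source to the receiver with L = L_ref − 20·log₁₀(r/r_ref), then add intensities.
refrigeration condenser: 87.9 − 20·log₁₀(29.2/3.8) = 87.9 − 17.71 = 70.19 dB(A).
conveyor drive: 84.9 − 20·log₁₀(4.4/1.4) = 84.9 − 9.95 = 74.95 dB(A).
Σ 10^(L/10) = 4.173e+07 → L_total = 10·log₁₀(4.173e+07) = 76.20 dB(A).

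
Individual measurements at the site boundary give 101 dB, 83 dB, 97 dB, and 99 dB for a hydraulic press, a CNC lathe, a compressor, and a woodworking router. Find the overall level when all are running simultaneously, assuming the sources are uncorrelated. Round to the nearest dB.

104 dB

For uncorrelated sources the intensities add, so convert each level to linear form, sum, and take 10·log₁₀ of the total.
Σ 10^(L/10) = 10^(101/10) + 10^(83/10) + 10^(97/10) + 10^(99/10) = 2.574e+10.
L_total = 10·log₁₀(2.574e+10) = 104.11 dB.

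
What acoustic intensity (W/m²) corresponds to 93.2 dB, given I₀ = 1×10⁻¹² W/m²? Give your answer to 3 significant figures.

0.00209 W/m²

I/I₀ = 10^(93.2/10) = 2.089e+09, so I = 2.089e+09 × 10⁻¹² W/m².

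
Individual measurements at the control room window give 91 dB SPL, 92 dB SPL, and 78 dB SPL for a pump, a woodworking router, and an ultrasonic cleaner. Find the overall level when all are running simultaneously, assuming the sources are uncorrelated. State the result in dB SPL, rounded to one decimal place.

For uncorrelated sources the intensities add, so convert each level to linear form, sum, and take 10·log₁₀ of the total.
Σ 10^(L/10) = 10^(91/10) + 10^(92/10) + 10^(78/10) = 2.907e+09.
L_total = 10·log₁₀(2.907e+09) = 94.63 dB SPL.

94.6 dB SPL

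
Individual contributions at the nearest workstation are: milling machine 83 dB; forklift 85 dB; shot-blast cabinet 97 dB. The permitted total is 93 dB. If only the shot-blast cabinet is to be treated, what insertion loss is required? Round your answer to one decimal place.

Fixed contribution from the other sources: Σ 10^(L/10) = 10^(83/10) + 10^(85/10) = 5.158e+08 (87.12 dB).
The limit corresponds to 10^(93/10) = 1.995e+09; subtracting the fixed part leaves 1.480e+09 for the shot-blast cabinet, i.e. 91.70 dB.
So the shot-blast cabinet must be reduced from 97 to 91.70 dB: IL = 5.30 dB.

5.3 dB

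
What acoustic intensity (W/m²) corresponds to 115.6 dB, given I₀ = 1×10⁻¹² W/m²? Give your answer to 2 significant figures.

L = 10·log₁₀(I/I₀) ⇒ I = I₀·10^(L/10) = 10⁻¹² × 10^11.56.

0.36 W/m²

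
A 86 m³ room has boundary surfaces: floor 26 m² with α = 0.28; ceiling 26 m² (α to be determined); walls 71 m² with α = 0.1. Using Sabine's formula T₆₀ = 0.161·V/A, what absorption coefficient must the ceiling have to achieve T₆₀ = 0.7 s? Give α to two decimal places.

0.21

A = 0.161·V/T₆₀ = 0.161·86/0.7 = 19.78 m² sabins.
Absorption from the other surfaces = 26·0.28 + 71·0.1 = 14.38 m², so the ceiling must supply 5.40 m² over 26 m².
α = 5.40/26 = 0.208.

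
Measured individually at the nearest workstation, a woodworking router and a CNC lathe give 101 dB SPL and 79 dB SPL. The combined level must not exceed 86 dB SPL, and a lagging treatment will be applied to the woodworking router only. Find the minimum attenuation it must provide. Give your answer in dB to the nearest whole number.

16 dB

The untreated sources together contribute 10^(79/10) = 7.943e+07, i.e. 79.00 dB SPL.
The limit corresponds to 10^(86/10) = 3.981e+08; subtracting the fixed part leaves 3.187e+08 for the woodworking router, i.e. 85.03 dB SPL.
So the woodworking router must be reduced from 101 to 85.03 dB SPL: IL = 15.97 dB.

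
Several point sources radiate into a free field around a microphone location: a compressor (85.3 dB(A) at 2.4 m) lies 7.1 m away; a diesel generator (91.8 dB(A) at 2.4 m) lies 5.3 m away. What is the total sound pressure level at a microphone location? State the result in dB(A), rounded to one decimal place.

Propagate each source to the receiver with L = L_ref − 20·log₁₀(r/r_ref), then add intensities.
compressor: 85.3 − 20·log₁₀(7.1/2.4) = 85.3 − 9.42 = 75.88 dB(A).
diesel generator: 91.8 − 20·log₁₀(5.3/2.4) = 91.8 − 6.88 = 84.92 dB(A).
Σ 10^(L/10) = 3.491e+08 → L_total = 10·log₁₀(3.491e+08) = 85.43 dB(A).

85.4 dB(A)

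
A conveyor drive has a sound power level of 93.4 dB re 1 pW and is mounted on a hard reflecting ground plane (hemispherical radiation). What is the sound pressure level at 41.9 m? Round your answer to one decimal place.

Free-field hemispherical radiation: L_p = L_w − 10·log₁₀(2π·r²), r = 41.9 m.
2π·r² = 1.103e+04 m², 10·log₁₀ of that is 40.426 dB.
L_p = 93.4 − 40.426 = 52.97 dB.

53.0 dB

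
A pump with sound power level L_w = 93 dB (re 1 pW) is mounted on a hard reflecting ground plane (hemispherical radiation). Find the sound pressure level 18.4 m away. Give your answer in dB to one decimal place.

59.7 dB

The power spreads over a hemisphere of area 2π·r², so L_p = L_w − 10·log₁₀(2π·r²).
2π·r² = 2127 m², 10·log₁₀ of that is 33.278 dB.
L_p = 93 − 33.278 = 59.72 dB.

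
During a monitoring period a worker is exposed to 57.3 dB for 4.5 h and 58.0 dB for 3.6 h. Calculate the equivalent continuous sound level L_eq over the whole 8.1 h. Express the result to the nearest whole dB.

The energy average is taken in the linear domain: L_eq = 10·log₁₀[(Σ tᵢ·10^(Lᵢ/10))/T], T = 8.1 h.
Σ tᵢ·10^(Lᵢ/10) = 4.5·10^(57.3/10) + 3.6·10^(58.0/10) = 4.688e+06.
L_eq = 10·log₁₀(4.688e+06/8.1) = 57.63 dB.

58 dB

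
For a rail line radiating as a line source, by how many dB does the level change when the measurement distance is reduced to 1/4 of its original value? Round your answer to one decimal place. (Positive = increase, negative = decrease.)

Line-source spreading: ΔL = −10·log₁₀(r₂/r₁).
ΔL = −10·log₁₀(0.25) = +6.02 dB.

+6.0 dB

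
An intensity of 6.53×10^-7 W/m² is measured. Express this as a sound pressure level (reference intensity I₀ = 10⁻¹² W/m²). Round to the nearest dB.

L = 10·log₁₀(I/I₀) = 10·log₁₀(6.53×10^-7/10⁻¹²) = 10·log₁₀(6.53×10^5).
L = 10·(0.8149 + 5) = 58.15 dB.

58 dB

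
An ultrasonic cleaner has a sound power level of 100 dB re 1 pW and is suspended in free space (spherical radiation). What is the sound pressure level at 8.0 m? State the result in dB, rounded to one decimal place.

70.9 dB

Free-field spherical radiation: L_p = L_w − 10·log₁₀(4π·r²), r = 8.0 m.
4π·r² = 804.2 m², 10·log₁₀ of that is 29.054 dB.
L_p = 100 − 29.054 = 70.95 dB.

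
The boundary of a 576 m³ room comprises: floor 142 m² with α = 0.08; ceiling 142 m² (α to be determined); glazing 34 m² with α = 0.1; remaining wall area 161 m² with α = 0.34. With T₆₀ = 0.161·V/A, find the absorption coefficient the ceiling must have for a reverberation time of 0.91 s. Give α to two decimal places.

A = 0.161·V/T₆₀ = 0.161·576/0.91 = 101.91 m² sabins.
Absorption from the other surfaces = 142·0.08 + 34·0.1 + 161·0.34 = 69.50 m², so the ceiling must supply 32.41 m² over 142 m².
α = 32.41/142 = 0.228.

0.23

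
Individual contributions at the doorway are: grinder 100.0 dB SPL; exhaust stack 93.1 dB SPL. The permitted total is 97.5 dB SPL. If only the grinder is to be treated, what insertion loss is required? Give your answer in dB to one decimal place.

4.5 dB

Everything except the grinder sums to 10^(93.1/10) = 2.042e+09 in linear terms, 93.10 dB SPL.
To meet 97.5 dB SPL overall, the treated grinder may contribute at most 10^(97.5/10) − 2.042e+09 = 3.582e+09, i.e. 95.54 dB SPL.
So the grinder must be reduced from 100.0 to 95.54 dB SPL: IL = 4.46 dB.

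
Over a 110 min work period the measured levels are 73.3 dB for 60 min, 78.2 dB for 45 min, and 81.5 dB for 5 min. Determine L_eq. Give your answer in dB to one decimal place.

76.5 dB

Weight each interval's intensity by its duration and average over T = 110 min:
Σ tᵢ·10^(Lᵢ/10) = 60·10^(73.3/10) + 45·10^(78.2/10) + 5·10^(81.5/10) = 4.962e+09.
L_eq = 10·log₁₀(4.962e+09/110) = 76.54 dB.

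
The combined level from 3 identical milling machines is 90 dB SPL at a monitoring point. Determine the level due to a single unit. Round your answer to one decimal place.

85.2 dB SPL

Dividing the total intensity by 3 lowers the level by 10·log₁₀ 3 = 4.771 dB: L₁ = 90 − 4.771.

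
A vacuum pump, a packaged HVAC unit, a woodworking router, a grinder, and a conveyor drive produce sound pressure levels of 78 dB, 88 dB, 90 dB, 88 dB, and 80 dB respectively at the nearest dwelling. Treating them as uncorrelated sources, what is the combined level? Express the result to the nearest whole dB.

Incoherent sources combine by intensity addition: L_total = 10·log₁₀(Σ 10^(L_i/10)).
Σ 10^(L/10) = 10^(78/10) + 10^(88/10) + 10^(90/10) + 10^(88/10) + 10^(80/10) = 2.425e+09.
L_total = 10·log₁₀(2.425e+09) = 93.85 dB.

94 dB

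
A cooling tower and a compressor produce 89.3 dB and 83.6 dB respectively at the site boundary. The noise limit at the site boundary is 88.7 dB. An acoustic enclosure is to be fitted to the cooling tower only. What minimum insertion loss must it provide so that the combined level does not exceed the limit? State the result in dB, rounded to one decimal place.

Everything except the cooling tower sums to 10^(83.6/10) = 2.291e+08 in linear terms, 83.60 dB.
The limit corresponds to 10^(88.7/10) = 7.413e+08; subtracting the fixed part leaves 5.122e+08 for the cooling tower, i.e. 87.09 dB.
Required insertion loss = 89.3 − 87.09 = 2.21 dB.

2.2 dB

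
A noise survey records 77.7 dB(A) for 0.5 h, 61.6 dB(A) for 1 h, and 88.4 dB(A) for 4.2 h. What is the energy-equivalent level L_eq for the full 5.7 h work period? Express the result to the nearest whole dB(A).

L_eq = 10·log₁₀[(1/T)·Σ tᵢ·10^(Lᵢ/10)] with T = 5.7 h.
Σ tᵢ·10^(Lᵢ/10) = 0.5·10^(77.7/10) + 1·10^(61.6/10) + 4.2·10^(88.4/10) = 2.937e+09.
L_eq = 10·log₁₀(2.937e+09/5.7) = 87.12 dB(A).

87 dB(A)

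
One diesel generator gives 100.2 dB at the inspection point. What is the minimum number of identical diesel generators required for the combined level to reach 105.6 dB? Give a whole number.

4

Need L₁ + 10·log₁₀ N ≥ 105.6, i.e. log₁₀ N ≥ 0.54.
N ≥ 10^(5.4/10) = 3.467, so N = 4.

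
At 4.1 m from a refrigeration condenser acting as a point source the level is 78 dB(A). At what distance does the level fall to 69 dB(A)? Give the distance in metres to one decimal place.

11.6 m

Point-source spreading drops the level by 20·log₁₀(r₂/r₁); inverting, r₂/r₁ = 10^(ΔL/20).
r₂ = 4.1·10^((78−69)/20) = 4.1·10^(9.0/20) = 11.56 m.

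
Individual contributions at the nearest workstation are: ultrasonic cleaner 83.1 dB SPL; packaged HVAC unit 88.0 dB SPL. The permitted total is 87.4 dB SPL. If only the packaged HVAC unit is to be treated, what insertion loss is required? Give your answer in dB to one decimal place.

The untreated sources together contribute 10^(83.1/10) = 2.042e+08, i.e. 83.10 dB SPL.
To meet 87.4 dB SPL overall, the treated packaged HVAC unit may contribute at most 10^(87.4/10) − 2.042e+08 = 3.454e+08, i.e. 85.38 dB SPL.
Required insertion loss = 88.0 − 85.38 = 2.62 dB.

2.6 dB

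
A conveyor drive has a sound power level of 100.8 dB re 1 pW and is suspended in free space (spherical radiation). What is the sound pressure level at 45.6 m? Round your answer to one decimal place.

56.6 dB

Free-field spherical radiation: L_p = L_w − 10·log₁₀(4π·r²), r = 45.6 m.
4π·r² = 2.613e+04 m², 10·log₁₀ of that is 44.171 dB.
L_p = 100.8 − 44.171 = 56.63 dB.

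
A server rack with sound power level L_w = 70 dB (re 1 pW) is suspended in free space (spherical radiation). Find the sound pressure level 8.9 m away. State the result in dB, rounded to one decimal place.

40.0 dB

Free-field spherical radiation: L_p = L_w − 10·log₁₀(4π·r²), r = 8.9 m.
4π·r² = 995.4 m², 10·log₁₀ of that is 29.980 dB.
L_p = 70 − 29.980 = 40.02 dB.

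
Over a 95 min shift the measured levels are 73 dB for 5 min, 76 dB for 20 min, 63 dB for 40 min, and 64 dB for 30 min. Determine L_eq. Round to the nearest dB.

70 dB

Weight each interval's intensity by its duration and average over T = 95 min:
Σ tᵢ·10^(Lᵢ/10) = 5·10^(73/10) + 20·10^(76/10) + 40·10^(63/10) + 30·10^(64/10) = 1.051e+09.
L_eq = 10·log₁₀(1.051e+09/95) = 70.44 dB.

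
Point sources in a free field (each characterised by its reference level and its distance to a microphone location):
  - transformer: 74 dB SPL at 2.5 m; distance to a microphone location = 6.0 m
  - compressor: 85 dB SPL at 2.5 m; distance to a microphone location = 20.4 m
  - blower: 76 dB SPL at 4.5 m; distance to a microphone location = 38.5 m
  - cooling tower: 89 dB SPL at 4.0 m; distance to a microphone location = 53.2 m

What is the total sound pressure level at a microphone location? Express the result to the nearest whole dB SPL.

Apply inverse-square spreading to bring every level to the receiver, then sum 10^(L/10).
transformer: 74 − 20·log₁₀(6.0/2.5) = 74 − 7.60 = 66.40 dB SPL.
compressor: 85 − 20·log₁₀(20.4/2.5) = 85 − 18.23 = 66.77 dB SPL.
blower: 76 − 20·log₁₀(38.5/4.5) = 76 − 18.64 = 57.36 dB SPL.
cooling tower: 89 − 20·log₁₀(53.2/4.0) = 89 − 22.48 = 66.52 dB SPL.
Σ 10^(L/10) = 1.414e+07 → L_total = 10·log₁₀(1.414e+07) = 71.51 dB SPL.

72 dB SPL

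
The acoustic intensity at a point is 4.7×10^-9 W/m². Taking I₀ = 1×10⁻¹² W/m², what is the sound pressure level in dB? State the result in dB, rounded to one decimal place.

36.7 dB

I/I₀ = 4.7×10^-9/10⁻¹² = 4.7×10^3, and L = 10·log₁₀(I/I₀).
L = 10·(0.6721 + 3) = 36.72 dB.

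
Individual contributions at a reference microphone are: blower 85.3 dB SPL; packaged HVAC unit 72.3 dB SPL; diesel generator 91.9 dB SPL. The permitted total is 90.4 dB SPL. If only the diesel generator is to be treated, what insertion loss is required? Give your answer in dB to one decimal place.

3.2 dB

Fixed contribution from the other sources: Σ 10^(L/10) = 10^(85.3/10) + 10^(72.3/10) = 3.558e+08 (85.51 dB SPL).
The limit corresponds to 10^(90.4/10) = 1.096e+09; subtracting the fixed part leaves 7.407e+08 for the diesel generator, i.e. 88.70 dB SPL.
So the diesel generator must be reduced from 91.9 to 88.70 dB SPL: IL = 3.20 dB.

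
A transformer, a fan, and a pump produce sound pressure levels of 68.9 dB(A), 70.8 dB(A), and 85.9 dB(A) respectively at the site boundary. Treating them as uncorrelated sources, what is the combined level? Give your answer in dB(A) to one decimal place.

For uncorrelated sources the intensities add, so convert each level to linear form, sum, and take 10·log₁₀ of the total.
Σ 10^(L/10) = 10^(68.9/10) + 10^(70.8/10) + 10^(85.9/10) = 4.088e+08.
L_total = 10·log₁₀(4.088e+08) = 86.12 dB(A).

86.1 dB(A)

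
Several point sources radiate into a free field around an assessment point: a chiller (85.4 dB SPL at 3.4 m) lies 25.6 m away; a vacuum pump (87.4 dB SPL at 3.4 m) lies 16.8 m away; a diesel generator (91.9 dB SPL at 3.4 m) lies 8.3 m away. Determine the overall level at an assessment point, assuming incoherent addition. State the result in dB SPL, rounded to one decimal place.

First find each source's level at the receiver (point-source: −20·log₁₀(r/r_ref)), then combine on an intensity basis.
chiller: 85.4 − 20·log₁₀(25.6/3.4) = 85.4 − 17.54 = 67.86 dB SPL.
vacuum pump: 87.4 − 20·log₁₀(16.8/3.4) = 87.4 − 13.88 = 73.52 dB SPL.
diesel generator: 91.9 − 20·log₁₀(8.3/3.4) = 91.9 − 7.75 = 84.15 dB SPL.
Σ 10^(L/10) = 2.885e+08 → L_total = 10·log₁₀(2.885e+08) = 84.60 dB SPL.

84.6 dB SPL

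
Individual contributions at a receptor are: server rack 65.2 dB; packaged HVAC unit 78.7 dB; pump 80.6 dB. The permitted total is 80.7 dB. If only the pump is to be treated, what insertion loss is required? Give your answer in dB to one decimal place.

4.6 dB

Fixed contribution from the other sources: Σ 10^(L/10) = 10^(65.2/10) + 10^(78.7/10) = 7.744e+07 (78.89 dB).
The limit corresponds to 10^(80.7/10) = 1.175e+08; subtracting the fixed part leaves 4.005e+07 for the pump, i.e. 76.03 dB.
So the pump must be reduced from 80.6 to 76.03 dB: IL = 4.57 dB.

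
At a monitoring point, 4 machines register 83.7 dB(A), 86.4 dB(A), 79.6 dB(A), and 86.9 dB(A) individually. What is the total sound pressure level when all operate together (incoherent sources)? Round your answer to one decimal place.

For uncorrelated sources the intensities add, so convert each level to linear form, sum, and take 10·log₁₀ of the total.
Σ 10^(L/10) = 10^(83.7/10) + 10^(86.4/10) + 10^(79.6/10) + 10^(86.9/10) = 1.252e+09.
L_total = 10·log₁₀(1.252e+09) = 90.98 dB(A).

91.0 dB(A)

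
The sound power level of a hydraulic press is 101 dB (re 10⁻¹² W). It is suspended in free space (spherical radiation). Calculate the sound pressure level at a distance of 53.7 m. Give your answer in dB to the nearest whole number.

55 dB

The power spreads over a sphere of area 4π·r², so L_p = L_w − 10·log₁₀(4π·r²).
4π·r² = 3.624e+04 m², 10·log₁₀ of that is 45.592 dB.
L_p = 101 − 45.592 = 55.41 dB.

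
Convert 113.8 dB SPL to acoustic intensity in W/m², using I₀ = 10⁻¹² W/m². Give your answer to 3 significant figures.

I = I₀·10^(L/10) = 10⁻¹² × 10^(113.8/10) = 10^(-0.620).

0.240 W/m²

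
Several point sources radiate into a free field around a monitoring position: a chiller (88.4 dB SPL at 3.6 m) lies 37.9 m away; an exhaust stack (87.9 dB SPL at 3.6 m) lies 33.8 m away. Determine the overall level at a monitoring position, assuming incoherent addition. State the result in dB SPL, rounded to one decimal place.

Apply inverse-square spreading to bring every level to the receiver, then sum 10^(L/10).
chiller: 88.4 − 20·log₁₀(37.9/3.6) = 88.4 − 20.45 = 67.95 dB SPL.
exhaust stack: 87.9 − 20·log₁₀(33.8/3.6) = 87.9 − 19.45 = 68.45 dB SPL.
Σ 10^(L/10) = 1.324e+07 → L_total = 10·log₁₀(1.324e+07) = 71.22 dB SPL.

71.2 dB SPL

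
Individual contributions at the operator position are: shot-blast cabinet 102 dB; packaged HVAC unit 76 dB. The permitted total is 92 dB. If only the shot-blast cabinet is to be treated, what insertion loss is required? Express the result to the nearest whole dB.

The untreated sources together contribute 10^(76/10) = 3.981e+07, i.e. 76.00 dB.
The limit corresponds to 10^(92/10) = 1.585e+09; subtracting the fixed part leaves 1.545e+09 for the shot-blast cabinet, i.e. 91.89 dB.
Required insertion loss = 102 − 91.89 = 10.11 dB.

10 dB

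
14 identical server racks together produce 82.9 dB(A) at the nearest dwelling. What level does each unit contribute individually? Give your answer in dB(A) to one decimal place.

71.4 dB(A)

For N identical incoherent sources L_total = L₁ + 10·log₁₀ N, so L₁ = 82.9 − 10·log₁₀(14) = 82.9 − 11.461.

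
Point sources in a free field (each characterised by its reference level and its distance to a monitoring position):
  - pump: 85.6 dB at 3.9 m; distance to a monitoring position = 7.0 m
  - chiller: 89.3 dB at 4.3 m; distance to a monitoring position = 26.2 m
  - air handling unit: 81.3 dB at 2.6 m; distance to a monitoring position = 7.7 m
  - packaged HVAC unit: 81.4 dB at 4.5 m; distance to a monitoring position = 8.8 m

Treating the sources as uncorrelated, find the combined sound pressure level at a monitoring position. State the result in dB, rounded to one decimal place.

82.7 dB

Apply inverse-square spreading to bring every level to the receiver, then sum 10^(L/10).
pump: 85.6 − 20·log₁₀(7.0/3.9) = 85.6 − 5.08 = 80.52 dB.
chiller: 89.3 − 20·log₁₀(26.2/4.3) = 89.3 − 15.70 = 73.60 dB.
air handling unit: 81.3 − 20·log₁₀(7.7/2.6) = 81.3 − 9.43 = 71.87 dB.
packaged HVAC unit: 81.4 − 20·log₁₀(8.8/4.5) = 81.4 − 5.83 = 75.57 dB.
Σ 10^(L/10) = 1.871e+08 → L_total = 10·log₁₀(1.871e+08) = 82.72 dB.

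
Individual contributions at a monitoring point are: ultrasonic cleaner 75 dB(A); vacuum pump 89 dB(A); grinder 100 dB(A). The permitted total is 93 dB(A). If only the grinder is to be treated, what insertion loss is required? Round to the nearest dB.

9 dB

Fixed contribution from the other sources: Σ 10^(L/10) = 10^(75/10) + 10^(89/10) = 8.260e+08 (89.17 dB(A)).
The limit corresponds to 10^(93/10) = 1.995e+09; subtracting the fixed part leaves 1.169e+09 for the grinder, i.e. 90.68 dB(A).
Required insertion loss = 100 − 90.68 = 9.32 dB.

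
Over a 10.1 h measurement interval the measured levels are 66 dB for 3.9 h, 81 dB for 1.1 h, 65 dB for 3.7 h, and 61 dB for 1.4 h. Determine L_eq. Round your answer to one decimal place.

72.2 dB

L_eq = 10·log₁₀[(1/T)·Σ tᵢ·10^(Lᵢ/10)] with T = 10.1 h.
Σ tᵢ·10^(Lᵢ/10) = 3.9·10^(66/10) + 1.1·10^(81/10) + 3.7·10^(65/10) + 1.4·10^(61/10) = 1.675e+08.
L_eq = 10·log₁₀(1.675e+08/10.1) = 72.20 dB.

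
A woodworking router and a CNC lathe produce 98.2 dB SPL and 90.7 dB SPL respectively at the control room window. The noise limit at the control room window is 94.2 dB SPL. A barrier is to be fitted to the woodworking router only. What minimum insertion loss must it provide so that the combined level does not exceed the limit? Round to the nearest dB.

Everything except the woodworking router sums to 10^(90.7/10) = 1.175e+09 in linear terms, 90.70 dB SPL.
The limit corresponds to 10^(94.2/10) = 2.630e+09; subtracting the fixed part leaves 1.455e+09 for the woodworking router, i.e. 91.63 dB SPL.
Required insertion loss = 98.2 − 91.63 = 6.57 dB.

7 dB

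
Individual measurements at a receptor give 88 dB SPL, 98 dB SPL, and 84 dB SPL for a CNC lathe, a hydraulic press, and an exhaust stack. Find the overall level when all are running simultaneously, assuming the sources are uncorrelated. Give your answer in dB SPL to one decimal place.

98.6 dB SPL

For uncorrelated sources the intensities add, so convert each level to linear form, sum, and take 10·log₁₀ of the total.
Σ 10^(L/10) = 10^(88/10) + 10^(98/10) + 10^(84/10) = 7.192e+09.
L_total = 10·log₁₀(7.192e+09) = 98.57 dB SPL.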